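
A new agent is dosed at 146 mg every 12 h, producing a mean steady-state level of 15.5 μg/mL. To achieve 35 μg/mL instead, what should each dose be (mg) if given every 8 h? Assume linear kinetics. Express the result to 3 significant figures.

With linear kinetics, Css is proportional to dose rate (D/τ) at fixed clearance.
D₂ = D₁ × (Css,target / Css,current) × (τ₂/τ₁) = 146 × (35/15.5) × (8/12) = 219.8 mg

220 mg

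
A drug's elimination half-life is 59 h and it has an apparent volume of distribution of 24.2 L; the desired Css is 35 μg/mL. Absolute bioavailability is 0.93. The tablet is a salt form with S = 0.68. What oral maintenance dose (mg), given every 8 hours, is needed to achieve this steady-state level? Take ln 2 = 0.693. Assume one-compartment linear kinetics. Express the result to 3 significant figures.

126 mg

CL = 0.693 × Vd / t½ = 0.693 × 24.20 / 59 = 0.2842 L/h
D = CL × Css × τ / F / S = 0.2842 × 35 × 8 / 0.93 / 0.68 = 125.8 mg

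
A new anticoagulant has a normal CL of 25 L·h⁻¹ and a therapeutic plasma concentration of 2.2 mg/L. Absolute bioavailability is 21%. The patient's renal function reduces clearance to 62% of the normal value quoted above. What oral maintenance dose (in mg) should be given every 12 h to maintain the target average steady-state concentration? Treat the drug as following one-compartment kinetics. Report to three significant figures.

Patient clearance = 0.62 × 25.00 = 15.50 L/h
D = CL × Css × τ / F = 15.50 × 2.2 × 12 / 0.21 = 1949 mg

1950 mg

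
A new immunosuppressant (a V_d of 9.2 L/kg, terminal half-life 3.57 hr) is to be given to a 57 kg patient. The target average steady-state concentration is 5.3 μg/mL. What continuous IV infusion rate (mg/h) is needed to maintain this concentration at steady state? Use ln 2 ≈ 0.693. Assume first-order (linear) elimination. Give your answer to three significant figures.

Vd(total) = 57 kg × 9.2 L/kg = 524.4 L
k = 0.693/3.57 = 0.1941 h⁻¹, so CL = k·Vd = 0.1941 × 524.4 = 101.8 L/h
Infusion rate = CL × Css = 101.8 × 5.3 = 539.5 mg/h

540 mg/h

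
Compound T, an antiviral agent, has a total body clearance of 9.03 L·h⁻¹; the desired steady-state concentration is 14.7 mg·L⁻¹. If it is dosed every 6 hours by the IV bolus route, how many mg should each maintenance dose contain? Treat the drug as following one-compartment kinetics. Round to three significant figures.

At steady state, dose per interval replaces the amount cleared in that interval: D/τ = CL·Css.
D = CL × Css × τ = 9.030 × 14.7 × 6 = 796.4 mg

796 mg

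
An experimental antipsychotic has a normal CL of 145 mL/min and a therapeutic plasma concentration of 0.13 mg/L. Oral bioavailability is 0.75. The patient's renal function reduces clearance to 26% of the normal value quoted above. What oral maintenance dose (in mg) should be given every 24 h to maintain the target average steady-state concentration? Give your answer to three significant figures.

9.41 mg

CL = 145 mL/min = 145 × 0.06 = 8.700 L/h
Patient clearance = 0.26 × 8.700 = 2.262 L/h
D = CL × Css × τ / F = 2.262 × 0.13 × 24 / 0.75 = 9.410 mg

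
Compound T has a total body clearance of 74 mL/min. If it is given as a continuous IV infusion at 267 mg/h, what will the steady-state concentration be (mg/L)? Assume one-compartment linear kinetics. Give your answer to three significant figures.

60.1 mg/L

CL = 74 mL/min × 60/1000 = 4.440 L/h
Css = rate / CL = 267 / 4.440 = 60.14 mg/L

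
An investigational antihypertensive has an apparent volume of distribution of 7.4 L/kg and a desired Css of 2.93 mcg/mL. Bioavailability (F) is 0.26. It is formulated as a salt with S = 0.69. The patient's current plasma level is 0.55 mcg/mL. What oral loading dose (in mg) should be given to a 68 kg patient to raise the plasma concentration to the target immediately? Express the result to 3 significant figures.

6680 mg

Vd = 7.4 L/kg × 68 kg = 503.2 L
Concentration deficit ΔC = 2.93 − 0.55 = 2.380 mg/L
LD = Vd × ΔC / F / S = 503.2 × 2.380 / 0.26 / 0.69 = 6676 mg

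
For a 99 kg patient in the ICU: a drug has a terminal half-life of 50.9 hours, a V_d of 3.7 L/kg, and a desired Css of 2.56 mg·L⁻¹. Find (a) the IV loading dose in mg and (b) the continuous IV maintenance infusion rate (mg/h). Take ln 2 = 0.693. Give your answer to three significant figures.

(a) 938 mg; (b) 12.8 mg/h

Total Vd = 3.7 × 99 = 366.3 L
LD = Vd × C = 366.3 × 2.56 = 937.7 mg
CL = 0.693 × Vd / t½ = 0.693 × 366.3 / 50.9 = 4.987 L/h
Infusion rate = CL × Css = 4.987 × 2.56 = 12.77 mg/h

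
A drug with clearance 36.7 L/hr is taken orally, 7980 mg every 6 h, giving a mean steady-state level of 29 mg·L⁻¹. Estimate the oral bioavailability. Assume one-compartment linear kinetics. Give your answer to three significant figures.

F·D/τ = CL·Css at steady state → F = CL·Css·τ / D.
F = 36.7 × 29 × 6 / 7980 = 0.800

0.800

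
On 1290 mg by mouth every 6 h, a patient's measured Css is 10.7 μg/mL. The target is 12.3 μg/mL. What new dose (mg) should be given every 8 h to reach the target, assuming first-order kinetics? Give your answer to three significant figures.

1980 mg

With linear kinetics, Css is proportional to dose rate (D/τ) at fixed clearance.
D₂ = D₁ × (Css,target / Css,current) × (τ₂/τ₁) = 1290 × (12.3/10.7) × (8/6) = 1977 mg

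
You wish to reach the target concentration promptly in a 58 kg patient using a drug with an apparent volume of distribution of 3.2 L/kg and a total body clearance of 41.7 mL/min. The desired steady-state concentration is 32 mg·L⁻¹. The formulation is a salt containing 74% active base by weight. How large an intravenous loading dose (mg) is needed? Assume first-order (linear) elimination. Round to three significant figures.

8030 mg

Total Vd = 3.2 × 58 = 185.6 L
LD = Vd × C / S = 185.6 × 32.00 / 0.74 = 8026 mg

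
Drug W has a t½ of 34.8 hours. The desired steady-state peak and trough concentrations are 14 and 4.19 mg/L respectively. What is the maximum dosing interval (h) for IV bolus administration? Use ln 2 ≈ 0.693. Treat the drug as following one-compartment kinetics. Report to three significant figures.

60.6 h

k = 0.693 / t½ = 0.693 / 34.8 = 0.01991 h⁻¹
Between IV bolus doses, concentration decays as C = C₀·e^(−kτ), so C_peak/C_trough = e^(kτ).
τ_max = ln(C_peak/C_trough) / k = ln(14/4.19) / 0.01991 = 1.206 / 0.01991 = 60.57 h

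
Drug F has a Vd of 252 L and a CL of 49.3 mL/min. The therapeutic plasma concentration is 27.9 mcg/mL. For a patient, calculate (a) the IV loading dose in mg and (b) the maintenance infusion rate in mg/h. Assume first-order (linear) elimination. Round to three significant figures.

(a) 7030 mg; (b) 82.5 mg/h

LD = Vd · C_target = 252.0 × 27.9 = 7031 mg
CL = 49.3 mL/min = 49.3 × 0.06 = 2.958 L/h
Infusion rate = 2.958 L/h × 27.9 mg/L = 82.53 mg/h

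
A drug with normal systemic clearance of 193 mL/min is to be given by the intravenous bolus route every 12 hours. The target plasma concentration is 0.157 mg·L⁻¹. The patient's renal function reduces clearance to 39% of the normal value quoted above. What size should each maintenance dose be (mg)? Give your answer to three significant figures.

8.51 mg

CL = 193 mL/min × 60/1000 = 11.58 L/h
Patient clearance = 0.39 × 11.58 = 4.516 L/h
D = CL × Css × τ = 4.516 × 0.157 × 12 = 8.508 mg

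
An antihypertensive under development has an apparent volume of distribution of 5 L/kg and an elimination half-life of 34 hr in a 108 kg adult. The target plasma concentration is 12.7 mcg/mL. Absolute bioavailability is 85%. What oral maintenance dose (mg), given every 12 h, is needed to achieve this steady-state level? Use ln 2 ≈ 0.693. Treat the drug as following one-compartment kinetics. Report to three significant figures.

1970 mg

Vd = 5 L/kg × 108 kg = 540.0 L
CL = ln 2 · Vd / t½ = 0.693 × 540.0 / 34 = 11.01 L/h
D = CL × Css × τ / F = 11.01 × 12.7 × 12 / 0.85 = 1974 mg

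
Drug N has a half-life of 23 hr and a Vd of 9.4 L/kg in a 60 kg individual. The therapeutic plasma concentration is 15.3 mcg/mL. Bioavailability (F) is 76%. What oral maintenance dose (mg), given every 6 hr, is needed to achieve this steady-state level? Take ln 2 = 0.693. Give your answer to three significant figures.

Total Vd = 9.4 × 60 = 564.0 L
CL = 0.693 × Vd / t½ = 0.693 × 564.0 / 23 = 16.99 L/h
D = CL × Css × τ / F = 16.99 × 15.3 × 6 / 0.76 = 2052 mg

2050 mg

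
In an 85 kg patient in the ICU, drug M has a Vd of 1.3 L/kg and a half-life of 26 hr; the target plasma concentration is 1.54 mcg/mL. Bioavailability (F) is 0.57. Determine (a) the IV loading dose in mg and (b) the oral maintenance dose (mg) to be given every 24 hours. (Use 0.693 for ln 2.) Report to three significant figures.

Vd(total) = 85 kg × 1.3 L/kg = 110.5 L
LD = Vd × C = 110.5 × 1.54 = 170.2 mg
CL = 0.693 × Vd / t½ = 0.693 × 110.5 / 26 = 2.945 L/h
D = CL × Css × τ / F = 2.945 × 1.54 × 24 / 0.57 = 191.0 mg

(a) 170 mg; (b) 191 mg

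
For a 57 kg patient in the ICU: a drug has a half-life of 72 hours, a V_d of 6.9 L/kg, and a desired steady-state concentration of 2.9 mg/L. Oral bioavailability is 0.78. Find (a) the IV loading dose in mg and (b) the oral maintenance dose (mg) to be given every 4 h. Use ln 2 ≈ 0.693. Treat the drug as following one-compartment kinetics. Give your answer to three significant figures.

(a) 1140 mg; (b) 56.3 mg

Vd = 6.9 L/kg × 57 kg = 393.3 L
LD = Vd × C = 393.3 × 2.9 = 1141 mg
CL = 0.693 × Vd / t½ = 0.693 × 393.3 / 72 = 3.786 L/h
D = CL × Css × τ / F = 3.786 × 2.9 × 4 / 0.78 = 56.30 mg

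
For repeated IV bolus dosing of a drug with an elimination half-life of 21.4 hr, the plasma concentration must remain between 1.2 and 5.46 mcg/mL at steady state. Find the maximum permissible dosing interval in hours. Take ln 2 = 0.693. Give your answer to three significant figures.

k = 0.693 / t½ = 0.693 / 21.4 = 0.03238 h⁻¹
Between IV bolus doses, concentration decays as C = C₀·e^(−kτ), so C_peak/C_trough = e^(kτ).
τ_max = ln(C_peak/C_trough) / k = ln(5.46/1.2) / 0.03238 = 1.515 / 0.03238 = 46.79 h

46.8 h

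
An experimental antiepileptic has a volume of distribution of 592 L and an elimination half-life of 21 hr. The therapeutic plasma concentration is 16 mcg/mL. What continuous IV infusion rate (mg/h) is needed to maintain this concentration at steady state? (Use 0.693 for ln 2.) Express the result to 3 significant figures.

313 mg/h

CL = 0.693 × Vd / t½ = 0.693 × 592.0 / 21 = 19.54 L/h
Infusion rate = CL × Css = 19.54 × 16 = 312.6 mg/h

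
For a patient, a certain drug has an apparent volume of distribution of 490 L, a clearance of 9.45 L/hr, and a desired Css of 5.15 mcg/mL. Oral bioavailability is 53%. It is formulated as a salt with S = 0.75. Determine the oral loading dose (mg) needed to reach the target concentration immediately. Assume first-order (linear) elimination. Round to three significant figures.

6350 mg

LD = Vd × C / F / S = 490.0 × 5.150 / 0.53 / 0.75 = 6348 mg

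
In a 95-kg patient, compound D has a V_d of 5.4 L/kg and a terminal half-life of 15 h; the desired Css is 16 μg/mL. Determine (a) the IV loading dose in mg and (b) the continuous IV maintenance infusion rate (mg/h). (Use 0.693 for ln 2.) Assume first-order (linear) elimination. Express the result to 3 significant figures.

(a) 8210 mg; (b) 379 mg/h

Total Vd = 5.4 × 95 = 513.0 L
LD = Vd × C = 513.0 × 16 = 8208 mg
CL = 0.693 × Vd / t½ = 0.693 × 513.0 / 15 = 23.70 L/h
Infusion rate = CL × Css = 23.70 × 16 = 379.2 mg/h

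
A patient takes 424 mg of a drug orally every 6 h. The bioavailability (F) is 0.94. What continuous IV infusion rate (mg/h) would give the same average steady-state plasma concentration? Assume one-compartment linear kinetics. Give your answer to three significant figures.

Equivalent systemic input: infusion rate = F·D/τ.
Rate = 0.94 × 424 / 6 = 66.43 mg/h

66.4 mg/h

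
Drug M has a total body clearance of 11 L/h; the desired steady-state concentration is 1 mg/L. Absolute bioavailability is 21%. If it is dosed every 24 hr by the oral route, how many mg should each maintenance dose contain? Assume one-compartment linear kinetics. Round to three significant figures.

D = CL × Css × τ / F = 11.00 × 1 × 24 / 0.21 = 1257 mg

1260 mg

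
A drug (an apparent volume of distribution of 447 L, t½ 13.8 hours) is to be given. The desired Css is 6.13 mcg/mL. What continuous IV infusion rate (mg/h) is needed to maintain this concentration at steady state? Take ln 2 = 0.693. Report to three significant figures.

k = 0.693/13.8 = 0.05022 h⁻¹, so CL = k·Vd = 0.05022 × 447.0 = 22.45 L/h
Infusion rate = CL × Css = 22.45 × 6.13 = 137.6 mg/h

138 mg/h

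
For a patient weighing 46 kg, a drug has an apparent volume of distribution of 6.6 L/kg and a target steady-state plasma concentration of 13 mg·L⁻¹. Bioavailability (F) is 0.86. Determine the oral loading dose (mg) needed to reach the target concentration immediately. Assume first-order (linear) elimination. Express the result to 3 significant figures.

Vd = 6.6 L/kg × 46 kg = 303.6 L
LD = Vd × C / F = 303.6 × 13.00 / 0.86 = 4589 mg

4590 mg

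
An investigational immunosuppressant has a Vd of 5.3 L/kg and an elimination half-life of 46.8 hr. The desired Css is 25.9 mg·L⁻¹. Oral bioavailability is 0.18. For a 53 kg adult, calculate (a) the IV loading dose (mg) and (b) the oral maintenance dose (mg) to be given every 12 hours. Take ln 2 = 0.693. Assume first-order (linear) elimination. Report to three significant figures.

Vd = 5.3 L/kg × 53 kg = 280.9 L
LD = Vd × C = 280.9 × 25.9 = 7275 mg
CL = 0.693 × Vd / t½ = 0.693 × 280.9 / 46.8 = 4.159 L/h
D = CL × Css × τ / F = 4.159 × 25.9 × 12 / 0.18 = 7181 mg

(a) 7280 mg; (b) 7180 mg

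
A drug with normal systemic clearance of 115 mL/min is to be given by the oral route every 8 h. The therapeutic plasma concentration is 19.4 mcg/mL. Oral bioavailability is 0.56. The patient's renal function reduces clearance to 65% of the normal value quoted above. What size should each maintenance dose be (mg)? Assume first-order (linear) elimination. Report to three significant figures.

1240 mg

CL = 115 mL/min = 115 × 0.06 = 6.900 L/h
Patient clearance = 0.65 × 6.900 = 4.485 L/h
D = CL × Css × τ / F = 4.485 × 19.4 × 8 / 0.56 = 1243 mg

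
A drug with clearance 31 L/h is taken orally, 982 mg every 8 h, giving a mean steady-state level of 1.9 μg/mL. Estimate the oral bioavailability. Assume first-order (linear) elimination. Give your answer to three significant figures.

0.480

F·D/τ = CL·Css at steady state → F = CL·Css·τ / D.
F = 31 × 1.9 × 8 / 982 = 0.480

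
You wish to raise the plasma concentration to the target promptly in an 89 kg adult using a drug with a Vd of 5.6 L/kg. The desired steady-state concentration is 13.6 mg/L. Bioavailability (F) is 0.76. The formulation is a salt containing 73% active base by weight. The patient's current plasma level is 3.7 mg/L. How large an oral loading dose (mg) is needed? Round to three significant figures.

8890 mg

Vd(total) = 89 kg × 5.6 L/kg = 498.4 L
Concentration deficit ΔC = 13.6 − 3.7 = 9.900 mg/L
LD = Vd × ΔC / F / S = 498.4 × 9.900 / 0.76 / 0.73 = 8894 mg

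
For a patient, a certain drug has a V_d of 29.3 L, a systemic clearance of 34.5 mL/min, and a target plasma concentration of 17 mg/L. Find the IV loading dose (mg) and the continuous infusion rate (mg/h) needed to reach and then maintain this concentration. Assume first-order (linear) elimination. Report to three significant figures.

Loading dose = Vd × C = 29.30 × 17 = 498.1 mg
Convert clearance: 34.5 mL/min × 60 min/h ÷ 1000 mL/L = 2.070 L/h
Maintenance infusion rate = CL × Css = 2.070 × 17 = 35.19 mg/h

(a) 498 mg; (b) 35.2 mg/h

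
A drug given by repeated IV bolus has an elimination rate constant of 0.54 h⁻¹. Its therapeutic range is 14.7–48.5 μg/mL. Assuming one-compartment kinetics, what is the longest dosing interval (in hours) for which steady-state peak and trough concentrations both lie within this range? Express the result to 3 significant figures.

Between IV bolus doses, concentration decays as C = C₀·e^(−kτ), so C_peak/C_trough = e^(kτ).
τ_max = ln(C_peak/C_trough) / k = ln(48.5/14.7) / 0.5400 = 1.194 / 0.5400 = 2.211 h

2.21 h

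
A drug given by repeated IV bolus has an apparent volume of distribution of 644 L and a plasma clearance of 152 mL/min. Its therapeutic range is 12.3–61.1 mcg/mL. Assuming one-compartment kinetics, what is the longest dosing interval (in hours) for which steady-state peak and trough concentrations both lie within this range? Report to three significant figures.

113 h

Convert clearance: 152 mL/min × 60 min/h ÷ 1000 mL/L = 9.120 L/h
k = CL / Vd = 9.120 / 644.0 = 0.01416 h⁻¹
Between IV bolus doses, concentration decays as C = C₀·e^(−kτ), so C_peak/C_trough = e^(kτ).
τ_max = ln(C_peak/C_trough) / k = ln(61.1/12.3) / 0.01416 = 1.603 / 0.01416 = 113.2 h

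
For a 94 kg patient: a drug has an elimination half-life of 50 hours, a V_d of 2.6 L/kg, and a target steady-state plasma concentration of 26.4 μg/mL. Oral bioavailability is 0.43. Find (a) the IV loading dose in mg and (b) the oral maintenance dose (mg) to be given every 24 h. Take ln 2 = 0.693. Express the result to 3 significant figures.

(a) 6450 mg; (b) 4990 mg

Vd = 2.6 L/kg × 94 kg = 244.4 L
LD = Vd × C = 244.4 × 26.4 = 6452 mg
CL = 0.693 × Vd / t½ = 0.693 × 244.4 / 50 = 3.387 L/h
D = CL × Css × τ / F = 3.387 × 26.4 × 24 / 0.43 = 4991 mg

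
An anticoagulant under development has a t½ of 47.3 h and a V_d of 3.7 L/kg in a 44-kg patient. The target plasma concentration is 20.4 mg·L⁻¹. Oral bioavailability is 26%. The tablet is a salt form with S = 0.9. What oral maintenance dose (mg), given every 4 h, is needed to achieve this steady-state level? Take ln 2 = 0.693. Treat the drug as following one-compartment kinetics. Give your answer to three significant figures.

Total Vd = 3.7 × 44 = 162.8 L
CL = ln 2 · Vd / t½ = 0.693 × 162.8 / 47.3 = 2.385 L/h
D = CL × Css × τ / F / S = 2.385 × 20.4 × 4 / 0.26 / 0.9 = 831.7 mg

832 mg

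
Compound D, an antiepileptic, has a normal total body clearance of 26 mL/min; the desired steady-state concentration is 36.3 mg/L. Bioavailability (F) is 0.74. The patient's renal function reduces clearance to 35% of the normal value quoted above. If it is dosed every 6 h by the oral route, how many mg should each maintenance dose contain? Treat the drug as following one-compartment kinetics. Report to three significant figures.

161 mg

Convert clearance: 26 mL/min × 60 min/h ÷ 1000 mL/L = 1.560 L/h
Patient clearance = 0.35 × 1.560 = 0.5460 L/h
At steady state, dose per interval replaces the amount cleared in that interval: F·D/τ = CL·Css.
D = CL × Css × τ / F = 0.5460 × 36.3 × 6 / 0.74 = 160.7 mg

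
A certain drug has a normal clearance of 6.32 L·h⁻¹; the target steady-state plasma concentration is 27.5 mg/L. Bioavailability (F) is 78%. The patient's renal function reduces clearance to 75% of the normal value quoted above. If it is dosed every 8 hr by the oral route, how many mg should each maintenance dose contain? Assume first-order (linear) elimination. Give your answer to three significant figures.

Patient clearance = 0.75 × 6.320 = 4.740 L/h
D = CL × Css × τ / F = 4.740 × 27.5 × 8 / 0.78 = 1337 mg

1340 mg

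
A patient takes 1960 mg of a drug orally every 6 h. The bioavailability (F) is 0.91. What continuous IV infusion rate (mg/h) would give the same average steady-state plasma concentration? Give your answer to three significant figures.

297 mg/h

Equivalent systemic input: infusion rate = F·D/τ.
Rate = 0.91 × 1960 / 6 = 297.3 mg/h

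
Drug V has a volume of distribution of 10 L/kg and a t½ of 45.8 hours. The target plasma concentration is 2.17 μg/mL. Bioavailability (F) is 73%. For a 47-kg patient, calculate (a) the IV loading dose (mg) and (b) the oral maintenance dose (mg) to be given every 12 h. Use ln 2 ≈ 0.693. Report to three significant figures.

(a) 1020 mg; (b) 254 mg

Vd(total) = 47 kg × 10 L/kg = 470.0 L
LD = Vd × C = 470.0 × 2.17 = 1020 mg
CL = 0.693 × Vd / t½ = 0.693 × 470.0 / 45.8 = 7.112 L/h
D = CL × Css × τ / F = 7.112 × 2.17 × 12 / 0.73 = 253.7 mg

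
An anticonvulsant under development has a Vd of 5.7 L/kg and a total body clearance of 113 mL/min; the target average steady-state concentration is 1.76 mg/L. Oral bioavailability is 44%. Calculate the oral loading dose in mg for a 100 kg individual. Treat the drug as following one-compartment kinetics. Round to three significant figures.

2280 mg

Total Vd = 5.7 × 100 = 570.0 L
The loading dose fills Vd to the target concentration.
LD = Vd × C / F = 570.0 × 1.760 / 0.44 = 2280 mg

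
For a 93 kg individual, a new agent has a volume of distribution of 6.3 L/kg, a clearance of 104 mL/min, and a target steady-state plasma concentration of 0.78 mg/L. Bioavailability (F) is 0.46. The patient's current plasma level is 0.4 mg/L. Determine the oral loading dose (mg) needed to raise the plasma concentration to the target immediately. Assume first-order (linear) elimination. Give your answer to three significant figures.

484 mg

Total Vd = 6.3 × 93 = 585.9 L
Concentration deficit ΔC = 0.78 − 0.4 = 0.3800 mg/L
LD = Vd × ΔC / F = 585.9 × 0.3800 / 0.46 = 484.0 mg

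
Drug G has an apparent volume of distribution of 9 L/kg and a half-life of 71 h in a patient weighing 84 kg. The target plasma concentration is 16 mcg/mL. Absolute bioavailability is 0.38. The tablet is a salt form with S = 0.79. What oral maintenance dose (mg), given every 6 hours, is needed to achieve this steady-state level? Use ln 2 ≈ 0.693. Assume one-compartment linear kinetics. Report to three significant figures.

2360 mg

Total Vd = 9 × 84 = 756.0 L
CL = ln 2 · Vd / t½ = 0.693 × 756.0 / 71 = 7.379 L/h
D = CL × Css × τ / F / S = 7.379 × 16 × 6 / 0.38 / 0.79 = 2360 mg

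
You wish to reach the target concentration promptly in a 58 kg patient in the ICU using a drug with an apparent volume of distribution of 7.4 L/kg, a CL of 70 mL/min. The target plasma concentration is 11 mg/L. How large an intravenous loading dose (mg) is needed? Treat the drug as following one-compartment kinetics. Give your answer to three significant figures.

Vd(total) = 58 kg × 7.4 L/kg = 429.2 L
The loading dose fills Vd to the target concentration.
LD = Vd × C = 429.2 × 11.00 = 4721 mg

4720 mg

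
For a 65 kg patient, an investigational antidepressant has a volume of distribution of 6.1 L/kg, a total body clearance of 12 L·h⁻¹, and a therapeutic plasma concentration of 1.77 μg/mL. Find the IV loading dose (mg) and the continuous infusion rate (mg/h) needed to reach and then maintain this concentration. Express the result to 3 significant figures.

(a) 702 mg; (b) 21.2 mg/h

Vd = 6.1 L/kg × 65 kg = 396.5 L
LD = Vd · C_target = 396.5 × 1.77 = 701.8 mg
Maintenance infusion rate = CL × Css = 12.00 × 1.77 = 21.24 mg/h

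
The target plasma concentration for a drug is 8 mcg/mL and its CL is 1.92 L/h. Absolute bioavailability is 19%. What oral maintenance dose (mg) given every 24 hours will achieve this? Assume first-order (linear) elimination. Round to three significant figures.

At steady state, dose per interval replaces the amount cleared in that interval: F·D/τ = CL·Css.
D = CL × Css × τ / F = 1.920 × 8 × 24 / 0.19 = 1940 mg

1940 mg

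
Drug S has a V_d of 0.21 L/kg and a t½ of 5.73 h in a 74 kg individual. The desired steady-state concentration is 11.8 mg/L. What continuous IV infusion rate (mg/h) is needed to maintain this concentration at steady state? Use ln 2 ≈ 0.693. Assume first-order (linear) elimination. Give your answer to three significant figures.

22.2 mg/h

Vd(total) = 74 kg × 0.21 L/kg = 15.54 L
CL = 0.693 × Vd / t½ = 0.693 × 15.54 / 5.73 = 1.879 L/h
Infusion rate = CL × Css = 1.879 × 11.8 = 22.17 mg/h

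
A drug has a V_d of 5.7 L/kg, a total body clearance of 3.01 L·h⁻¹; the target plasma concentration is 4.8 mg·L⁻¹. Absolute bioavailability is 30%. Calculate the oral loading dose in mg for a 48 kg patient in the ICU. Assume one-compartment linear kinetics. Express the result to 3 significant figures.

Total Vd = 5.7 × 48 = 273.6 L
LD = Vd × C / F = 273.6 × 4.800 / 0.3 = 4378 mg

4380 mg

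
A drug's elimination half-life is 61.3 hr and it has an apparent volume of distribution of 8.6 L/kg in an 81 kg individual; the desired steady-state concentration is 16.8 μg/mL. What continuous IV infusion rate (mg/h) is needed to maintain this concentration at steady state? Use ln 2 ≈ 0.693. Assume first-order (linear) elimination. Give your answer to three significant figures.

132 mg/h

Vd = 8.6 L/kg × 81 kg = 696.6 L
k = 0.693/61.3 = 0.01131 h⁻¹, so CL = k·Vd = 0.01131 × 696.6 = 7.879 L/h
Infusion rate = CL × Css = 7.879 × 16.8 = 132.4 mg/h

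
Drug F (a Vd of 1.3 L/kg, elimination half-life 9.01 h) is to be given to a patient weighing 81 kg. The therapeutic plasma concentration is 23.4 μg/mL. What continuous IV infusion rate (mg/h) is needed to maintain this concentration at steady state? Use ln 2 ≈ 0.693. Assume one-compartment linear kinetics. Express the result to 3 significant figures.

Vd = 1.3 L/kg × 81 kg = 105.3 L
CL = 0.693 × Vd / t½ = 0.693 × 105.3 / 9.01 = 8.099 L/h
Infusion rate = CL × Css = 8.099 × 23.4 = 189.5 mg/h

190 mg/h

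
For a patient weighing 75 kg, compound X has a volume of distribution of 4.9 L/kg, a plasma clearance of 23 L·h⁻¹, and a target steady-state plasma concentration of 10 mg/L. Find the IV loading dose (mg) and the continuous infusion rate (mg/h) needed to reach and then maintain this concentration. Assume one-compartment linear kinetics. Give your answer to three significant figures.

Total Vd = 4.9 × 75 = 367.5 L
LD = Vd · C_target = 367.5 × 10 = 3675 mg
Infusion rate = 23.00 L/h × 10 mg/L = 230.0 mg/h

(a) 3680 mg; (b) 230 mg/h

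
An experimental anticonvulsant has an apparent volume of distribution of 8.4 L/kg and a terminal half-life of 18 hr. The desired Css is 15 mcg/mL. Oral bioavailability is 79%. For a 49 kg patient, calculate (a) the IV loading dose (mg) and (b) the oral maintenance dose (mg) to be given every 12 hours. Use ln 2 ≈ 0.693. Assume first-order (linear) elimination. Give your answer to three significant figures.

(a) 6170 mg; (b) 3610 mg

Vd = 8.4 L/kg × 49 kg = 411.6 L
LD = Vd × C = 411.6 × 15 = 6174 mg
CL = 0.693 × Vd / t½ = 0.693 × 411.6 / 18 = 15.85 L/h
D = CL × Css × τ / F = 15.85 × 15 × 12 / 0.79 = 3611 mg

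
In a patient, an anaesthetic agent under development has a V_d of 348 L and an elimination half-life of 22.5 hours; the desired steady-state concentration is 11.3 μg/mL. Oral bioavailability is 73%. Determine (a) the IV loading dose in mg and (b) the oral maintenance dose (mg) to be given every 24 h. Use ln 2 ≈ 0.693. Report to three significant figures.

LD = Vd × C = 348.0 × 11.3 = 3932 mg
CL = 0.693 × Vd / t½ = 0.693 × 348.0 / 22.5 = 10.72 L/h
D = CL × Css × τ / F = 10.72 × 11.3 × 24 / 0.73 = 3983 mg

(a) 3930 mg; (b) 3980 mg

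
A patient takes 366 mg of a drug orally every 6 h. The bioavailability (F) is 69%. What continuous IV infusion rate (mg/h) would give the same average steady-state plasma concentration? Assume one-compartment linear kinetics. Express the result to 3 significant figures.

42.1 mg/h

Equivalent systemic input: infusion rate = F·D/τ.
Rate = 0.69 × 366 / 6 = 42.09 mg/h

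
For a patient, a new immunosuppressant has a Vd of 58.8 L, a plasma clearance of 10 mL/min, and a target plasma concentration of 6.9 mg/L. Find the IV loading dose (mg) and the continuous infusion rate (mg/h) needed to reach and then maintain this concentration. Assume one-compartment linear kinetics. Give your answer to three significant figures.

(a) 406 mg; (b) 4.14 mg/h

Loading dose = Vd × C = 58.80 × 6.9 = 405.7 mg
CL = 10 mL/min = 10 × 0.06 = 0.6000 L/h
Maintenance infusion rate = CL × Css = 0.6000 × 6.9 = 4.140 mg/h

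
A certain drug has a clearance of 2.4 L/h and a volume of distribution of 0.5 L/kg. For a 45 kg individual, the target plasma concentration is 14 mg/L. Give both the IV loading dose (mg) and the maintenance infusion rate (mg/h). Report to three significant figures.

Total Vd = 0.5 × 45 = 22.50 L
LD = Vd · C_target = 22.50 × 14 = 315.0 mg
Infusion rate = 2.400 L/h × 14 mg/L = 33.60 mg/h

(a) 315 mg; (b) 33.6 mg/h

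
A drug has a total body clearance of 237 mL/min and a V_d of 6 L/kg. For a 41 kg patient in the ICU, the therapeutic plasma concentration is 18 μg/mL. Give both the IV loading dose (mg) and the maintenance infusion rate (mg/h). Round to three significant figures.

(a) 4430 mg; (b) 256 mg/h

Vd(total) = 41 kg × 6 L/kg = 246.0 L
Loading: fill Vd to C_target → 246.0 L × 18 mg/L = 4428 mg
Convert clearance: 237 mL/min × 60 min/h ÷ 1000 mL/L = 14.22 L/h
Maintenance infusion rate = CL × Css = 14.22 × 18 = 256.0 mg/h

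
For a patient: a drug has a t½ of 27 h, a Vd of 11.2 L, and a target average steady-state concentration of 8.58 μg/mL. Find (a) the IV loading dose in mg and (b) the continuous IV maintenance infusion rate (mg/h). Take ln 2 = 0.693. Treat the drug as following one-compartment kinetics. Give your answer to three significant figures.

(a) 96.1 mg; (b) 2.47 mg/h

LD = Vd × C = 11.20 × 8.58 = 96.10 mg
CL = 0.693 × Vd / t½ = 0.693 × 11.20 / 27 = 0.2875 L/h
Infusion rate = CL × Css = 0.2875 × 8.58 = 2.467 mg/h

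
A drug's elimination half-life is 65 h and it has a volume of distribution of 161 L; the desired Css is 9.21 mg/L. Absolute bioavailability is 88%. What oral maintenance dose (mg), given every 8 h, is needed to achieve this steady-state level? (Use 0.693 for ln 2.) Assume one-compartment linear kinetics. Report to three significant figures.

144 mg

CL = ln 2 · Vd / t½ = 0.693 × 161.0 / 65 = 1.717 L/h
D = CL × Css × τ / F = 1.717 × 9.21 × 8 / 0.88 = 143.8 mg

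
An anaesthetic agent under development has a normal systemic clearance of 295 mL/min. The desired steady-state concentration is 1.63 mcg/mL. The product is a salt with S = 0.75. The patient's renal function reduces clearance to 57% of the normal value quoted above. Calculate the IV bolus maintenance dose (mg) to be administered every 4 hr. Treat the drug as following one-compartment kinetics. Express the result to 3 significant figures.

CL = 295 mL/min = 295 × 0.06 = 17.70 L/h
Patient clearance = 0.57 × 17.70 = 10.09 L/h
At steady state, dose per interval replaces the amount cleared in that interval: S·D/τ = CL·Css.
D = CL × Css × τ / S = 10.09 × 1.63 × 4 / 0.75 = 87.72 mg

87.7 mg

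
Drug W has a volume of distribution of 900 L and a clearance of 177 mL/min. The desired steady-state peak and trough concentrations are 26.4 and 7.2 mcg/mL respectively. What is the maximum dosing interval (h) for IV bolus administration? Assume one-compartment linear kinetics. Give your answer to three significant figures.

110 h

CL = 177 mL/min = 177 × 0.06 = 10.62 L/h
k = CL / Vd = 10.62 / 900.0 = 0.01180 h⁻¹
Between IV bolus doses, concentration decays as C = C₀·e^(−kτ), so C_peak/C_trough = e^(kτ).
τ_max = ln(C_peak/C_trough) / k = ln(26.4/7.2) / 0.01180 = 1.299 / 0.01180 = 110.1 h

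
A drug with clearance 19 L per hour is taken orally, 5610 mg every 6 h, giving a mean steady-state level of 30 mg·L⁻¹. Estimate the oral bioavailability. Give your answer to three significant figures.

0.610

F·D/τ = CL·Css at steady state → F = CL·Css·τ / D.
F = 19 × 30 × 6 / 5610 = 0.610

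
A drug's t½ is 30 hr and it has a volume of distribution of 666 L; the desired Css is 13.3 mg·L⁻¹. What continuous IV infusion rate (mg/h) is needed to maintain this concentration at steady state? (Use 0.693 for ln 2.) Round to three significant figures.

205 mg/h

CL = ln 2 · Vd / t½ = 0.693 × 666.0 / 30 = 15.38 L/h
Infusion rate = CL × Css = 15.38 × 13.3 = 204.6 mg/h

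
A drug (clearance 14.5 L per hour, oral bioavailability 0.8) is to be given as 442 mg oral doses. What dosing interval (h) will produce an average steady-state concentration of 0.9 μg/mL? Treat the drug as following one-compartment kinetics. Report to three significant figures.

27.1 h

F·D/τ = CL·Css → τ = F·D / (CL·Css).
τ = 0.8 × 442 / (14.5 × 0.9) = 27.10 h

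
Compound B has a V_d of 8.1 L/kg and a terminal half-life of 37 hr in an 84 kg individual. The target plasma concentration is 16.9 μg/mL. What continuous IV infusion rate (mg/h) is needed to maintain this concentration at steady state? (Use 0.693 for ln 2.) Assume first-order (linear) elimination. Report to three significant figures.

Total Vd = 8.1 × 84 = 680.4 L
k = 0.693/37 = 0.01873 h⁻¹, so CL = k·Vd = 0.01873 × 680.4 = 12.74 L/h
Infusion rate = CL × Css = 12.74 × 16.9 = 215.3 mg/h

215 mg/h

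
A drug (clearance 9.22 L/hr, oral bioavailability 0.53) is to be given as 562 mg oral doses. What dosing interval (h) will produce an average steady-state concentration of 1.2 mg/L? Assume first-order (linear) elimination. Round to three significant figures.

26.9 h

F·D/τ = CL·Css → τ = F·D / (CL·Css).
τ = 0.53 × 562 / (9.22 × 1.2) = 26.92 h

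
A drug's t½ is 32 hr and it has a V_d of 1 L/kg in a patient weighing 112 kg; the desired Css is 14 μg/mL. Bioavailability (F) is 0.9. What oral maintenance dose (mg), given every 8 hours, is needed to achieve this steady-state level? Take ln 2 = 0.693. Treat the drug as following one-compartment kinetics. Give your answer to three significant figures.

Vd = 1 L/kg × 112 kg = 112.0 L
CL = 0.693 × Vd / t½ = 0.693 × 112.0 / 32 = 2.426 L/h
D = CL × Css × τ / F = 2.426 × 14 × 8 / 0.9 = 301.9 mg

302 mg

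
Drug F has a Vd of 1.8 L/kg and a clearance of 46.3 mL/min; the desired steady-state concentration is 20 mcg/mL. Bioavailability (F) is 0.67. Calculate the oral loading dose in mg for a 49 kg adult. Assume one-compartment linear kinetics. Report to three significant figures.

2630 mg

Vd = 1.8 L/kg × 49 kg = 88.20 L
Loading dose depends on Vd (not clearance): it fills the distribution volume.
LD = Vd × C / F = 88.20 × 20.00 / 0.67 = 2633 mg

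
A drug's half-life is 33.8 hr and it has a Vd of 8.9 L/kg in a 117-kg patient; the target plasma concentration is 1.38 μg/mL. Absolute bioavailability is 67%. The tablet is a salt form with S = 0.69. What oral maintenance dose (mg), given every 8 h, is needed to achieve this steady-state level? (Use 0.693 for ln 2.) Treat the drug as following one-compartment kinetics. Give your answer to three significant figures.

510 mg

Vd(total) = 117 kg × 8.9 L/kg = 1041 L
CL = ln 2 · Vd / t½ = 0.693 × 1041 / 33.8 = 21.34 L/h
D = CL × Css × τ / F / S = 21.34 × 1.38 × 8 / 0.67 / 0.69 = 509.6 mg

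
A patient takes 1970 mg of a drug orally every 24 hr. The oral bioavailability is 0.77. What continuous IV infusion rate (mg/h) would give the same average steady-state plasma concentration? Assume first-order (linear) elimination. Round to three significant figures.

Equivalent systemic input: infusion rate = F·D/τ.
Rate = 0.77 × 1970 / 24 = 63.20 mg/h

63.2 mg/h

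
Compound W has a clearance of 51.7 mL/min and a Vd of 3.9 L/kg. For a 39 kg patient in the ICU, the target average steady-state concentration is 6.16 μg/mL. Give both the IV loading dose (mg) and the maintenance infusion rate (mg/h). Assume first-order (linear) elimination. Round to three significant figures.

(a) 937 mg; (b) 19.1 mg/h

Vd = 3.9 L/kg × 39 kg = 152.1 L
Loading dose = Vd × C = 152.1 × 6.16 = 936.9 mg
CL = 51.7 mL/min × 60/1000 = 3.102 L/h
Maintenance infusion rate = CL × Css = 3.102 × 6.16 = 19.11 mg/h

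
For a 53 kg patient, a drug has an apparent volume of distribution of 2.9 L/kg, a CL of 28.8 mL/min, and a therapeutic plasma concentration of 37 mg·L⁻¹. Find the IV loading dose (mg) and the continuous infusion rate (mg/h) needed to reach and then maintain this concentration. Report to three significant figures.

(a) 5690 mg; (b) 63.9 mg/h

Total Vd = 2.9 × 53 = 153.7 L
Loading: fill Vd to C_target → 153.7 L × 37 mg/L = 5687 mg
CL = 28.8 mL/min = 28.8 × 0.06 = 1.728 L/h
Infusion rate = 1.728 L/h × 37 mg/L = 63.94 mg/h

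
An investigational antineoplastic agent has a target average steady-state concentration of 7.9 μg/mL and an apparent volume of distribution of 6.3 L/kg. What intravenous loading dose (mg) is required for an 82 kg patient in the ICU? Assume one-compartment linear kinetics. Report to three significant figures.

4080 mg

Vd(total) = 82 kg × 6.3 L/kg = 516.6 L
LD = Vd × C = 516.6 × 7.900 = 4081 mg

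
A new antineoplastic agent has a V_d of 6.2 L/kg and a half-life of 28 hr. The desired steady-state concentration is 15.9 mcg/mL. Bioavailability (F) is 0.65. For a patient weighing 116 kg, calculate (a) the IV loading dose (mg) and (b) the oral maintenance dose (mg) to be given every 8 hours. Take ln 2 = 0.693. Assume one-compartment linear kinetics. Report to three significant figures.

(a) 11400 mg; (b) 3480 mg

Total Vd = 6.2 × 116 = 719.2 L
LD = Vd × C = 719.2 × 15.9 = 11440 mg
CL = 0.693 × Vd / t½ = 0.693 × 719.2 / 28 = 17.80 L/h
D = CL × Css × τ / F = 17.80 × 15.9 × 8 / 0.65 = 3483 mg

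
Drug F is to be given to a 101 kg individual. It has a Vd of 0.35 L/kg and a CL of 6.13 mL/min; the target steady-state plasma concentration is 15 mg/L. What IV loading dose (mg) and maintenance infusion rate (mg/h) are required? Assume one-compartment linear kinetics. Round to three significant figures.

Vd = 0.35 L/kg × 101 kg = 35.35 L
Loading: fill Vd to C_target → 35.35 L × 15 mg/L = 530.3 mg
CL = 6.13 mL/min × 60/1000 = 0.3678 L/h
Maintenance: replace elimination → rate = CL × Css = 0.3678 × 15 = 5.517 mg/h

(a) 530 mg; (b) 5.52 mg/h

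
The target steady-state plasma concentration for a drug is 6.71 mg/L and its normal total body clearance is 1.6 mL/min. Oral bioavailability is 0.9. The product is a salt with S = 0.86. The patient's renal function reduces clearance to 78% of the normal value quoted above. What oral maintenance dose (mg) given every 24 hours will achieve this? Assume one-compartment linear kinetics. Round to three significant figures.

CL = 1.6 mL/min = 1.6 × 0.06 = 0.09600 L/h
Patient clearance = 0.78 × 0.09600 = 0.07488 L/h
D = CL × Css × τ / F / S = 0.07488 × 6.71 × 24 / 0.9 / 0.86 = 15.58 mg

15.6 mg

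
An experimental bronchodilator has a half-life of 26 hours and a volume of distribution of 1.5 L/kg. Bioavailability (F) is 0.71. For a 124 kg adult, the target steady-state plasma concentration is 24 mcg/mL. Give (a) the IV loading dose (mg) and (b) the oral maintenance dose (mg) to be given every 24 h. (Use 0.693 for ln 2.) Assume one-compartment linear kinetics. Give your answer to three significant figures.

Total Vd = 1.5 × 124 = 186.0 L
LD = Vd × C = 186.0 × 24 = 4464 mg
CL = 0.693 × Vd / t½ = 0.693 × 186.0 / 26 = 4.958 L/h
D = CL × Css × τ / F = 4.958 × 24 × 24 / 0.71 = 4022 mg

(a) 4460 mg; (b) 4020 mg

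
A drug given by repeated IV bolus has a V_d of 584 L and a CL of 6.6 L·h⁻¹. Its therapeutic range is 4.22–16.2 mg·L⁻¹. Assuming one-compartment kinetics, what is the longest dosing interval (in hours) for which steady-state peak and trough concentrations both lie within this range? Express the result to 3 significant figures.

119 h

k = CL / Vd = 6.600 / 584.0 = 0.01130 h⁻¹
Between IV bolus doses, concentration decays as C = C₀·e^(−kτ), so C_peak/C_trough = e^(kτ).
τ_max = ln(C_peak/C_trough) / k = ln(16.2/4.22) / 0.01130 = 1.345 / 0.01130 = 119.0 h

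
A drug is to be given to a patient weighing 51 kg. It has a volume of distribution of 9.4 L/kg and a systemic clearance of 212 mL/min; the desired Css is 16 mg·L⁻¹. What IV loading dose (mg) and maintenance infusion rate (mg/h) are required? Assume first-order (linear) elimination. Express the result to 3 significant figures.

(a) 7670 mg; (b) 204 mg/h

Total Vd = 9.4 × 51 = 479.4 L
Loading: fill Vd to C_target → 479.4 L × 16 mg/L = 7670 mg
Convert clearance: 212 mL/min × 60 min/h ÷ 1000 mL/L = 12.72 L/h
Infusion rate = 12.72 L/h × 16 mg/L = 203.5 mg/h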